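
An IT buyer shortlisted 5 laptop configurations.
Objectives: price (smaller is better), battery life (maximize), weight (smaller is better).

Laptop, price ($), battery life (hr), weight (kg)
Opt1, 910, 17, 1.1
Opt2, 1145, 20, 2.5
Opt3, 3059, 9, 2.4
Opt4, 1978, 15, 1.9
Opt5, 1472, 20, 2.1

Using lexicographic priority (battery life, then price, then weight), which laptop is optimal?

Opt2

First maximize battery life: best is 20, kept {Opt2, Opt5}.
Then minimize price: best is 1145, kept {Opt2}.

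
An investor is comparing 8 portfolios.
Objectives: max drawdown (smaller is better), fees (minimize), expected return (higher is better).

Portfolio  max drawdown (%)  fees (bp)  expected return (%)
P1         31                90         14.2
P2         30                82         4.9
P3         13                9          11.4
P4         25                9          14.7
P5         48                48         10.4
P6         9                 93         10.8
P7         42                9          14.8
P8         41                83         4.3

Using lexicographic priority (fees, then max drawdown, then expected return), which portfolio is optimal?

P3

First minimize fees: best is 9, kept {P3, P4, P7}.
Then minimize max drawdown: best is 13, kept {P3}.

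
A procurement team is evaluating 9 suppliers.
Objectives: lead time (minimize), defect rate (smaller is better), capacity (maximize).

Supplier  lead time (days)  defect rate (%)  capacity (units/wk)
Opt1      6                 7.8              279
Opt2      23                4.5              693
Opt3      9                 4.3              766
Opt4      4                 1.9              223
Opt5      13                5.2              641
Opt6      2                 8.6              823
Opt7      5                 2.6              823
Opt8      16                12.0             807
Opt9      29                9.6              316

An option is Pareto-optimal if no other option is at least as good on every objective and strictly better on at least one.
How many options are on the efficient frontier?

Opt1: dominated by Opt7 (lead time 5≤6, defect rate 2.6≤7.8, capacity 823≥279).
Opt2: dominated by Opt3 (lead time 9≤23, defect rate 4.3≤4.5, capacity 766≥693).
Opt3: dominated by Opt7 (lead time 5≤9, defect rate 2.6≤4.3, capacity 823≥766).
Opt4: not dominated (best defect rate).
Opt5: dominated by Opt3 (lead time 9≤13, defect rate 4.3≤5.2, capacity 766≥641).
Opt6: not dominated (best lead time).
Opt7: not dominated.
Opt8: dominated by Opt6 (lead time 2≤16, defect rate 8.6≤12.0, capacity 823≥807).
Opt9: dominated by Opt2 (lead time 23≤29, defect rate 4.5≤9.6, capacity 693≥316).
Pareto-optimal: Opt4, Opt6, Opt7 → 3.

3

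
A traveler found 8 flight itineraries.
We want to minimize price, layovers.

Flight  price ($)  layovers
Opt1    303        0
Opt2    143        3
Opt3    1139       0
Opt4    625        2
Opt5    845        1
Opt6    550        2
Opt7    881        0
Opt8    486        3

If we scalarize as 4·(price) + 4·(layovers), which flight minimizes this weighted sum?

Opt2

Opt1: 4·303 + 4·0 = 1212
Opt2: 4·143 + 4·3 = 584
Opt3: 4·1139 + 4·0 = 4556
Opt4: 4·625 + 4·2 = 2508
Opt5: 4·845 + 4·1 = 3384
Opt6: 4·550 + 4·2 = 2208
Opt7: 4·881 + 4·0 = 3524
Opt8: 4·486 + 4·3 = 1956
Lowest: Opt2 at 584.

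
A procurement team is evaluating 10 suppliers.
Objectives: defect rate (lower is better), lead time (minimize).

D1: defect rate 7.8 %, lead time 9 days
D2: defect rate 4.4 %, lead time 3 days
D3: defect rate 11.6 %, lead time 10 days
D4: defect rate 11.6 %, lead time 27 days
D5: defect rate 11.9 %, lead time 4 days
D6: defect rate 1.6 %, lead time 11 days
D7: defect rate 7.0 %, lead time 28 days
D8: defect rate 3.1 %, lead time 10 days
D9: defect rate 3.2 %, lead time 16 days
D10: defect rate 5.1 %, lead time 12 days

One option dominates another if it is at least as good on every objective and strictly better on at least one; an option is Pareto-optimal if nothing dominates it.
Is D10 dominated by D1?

D1 vs D10: D1 is worse on defect rate (7.8 vs 5.1), so it does not dominate D10.

No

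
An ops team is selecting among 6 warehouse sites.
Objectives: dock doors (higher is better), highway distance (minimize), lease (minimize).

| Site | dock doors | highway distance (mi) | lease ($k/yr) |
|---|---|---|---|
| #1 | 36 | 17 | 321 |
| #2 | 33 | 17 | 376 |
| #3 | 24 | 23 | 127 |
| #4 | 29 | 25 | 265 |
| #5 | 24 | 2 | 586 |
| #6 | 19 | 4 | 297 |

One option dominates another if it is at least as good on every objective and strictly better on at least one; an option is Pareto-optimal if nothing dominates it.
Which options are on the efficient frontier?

#1: not dominated (best dock doors).
#2: dominated by #1 (dock doors 36≥33, highway distance 17≤17, lease 321≤376).
#3: not dominated (best lease).
#4: not dominated.
#5: not dominated (best highway distance).
#6: not dominated.

#1, #3, #4, #5, #6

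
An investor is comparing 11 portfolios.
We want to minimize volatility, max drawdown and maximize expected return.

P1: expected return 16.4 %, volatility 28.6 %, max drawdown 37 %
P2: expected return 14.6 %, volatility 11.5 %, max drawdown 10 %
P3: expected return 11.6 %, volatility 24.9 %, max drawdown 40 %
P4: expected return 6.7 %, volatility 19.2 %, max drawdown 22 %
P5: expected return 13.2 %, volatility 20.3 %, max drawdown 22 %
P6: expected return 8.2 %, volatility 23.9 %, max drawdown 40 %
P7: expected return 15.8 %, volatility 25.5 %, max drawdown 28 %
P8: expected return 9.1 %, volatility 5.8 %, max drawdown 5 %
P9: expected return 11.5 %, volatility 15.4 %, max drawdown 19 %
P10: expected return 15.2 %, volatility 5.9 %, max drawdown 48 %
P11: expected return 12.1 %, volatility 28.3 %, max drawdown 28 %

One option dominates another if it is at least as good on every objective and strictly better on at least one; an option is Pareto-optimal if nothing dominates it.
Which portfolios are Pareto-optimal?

P1: not dominated (best expected return).
P2: not dominated.
P3: dominated by P2 (expected return 14.6≥11.6, volatility 11.5≤24.9, max drawdown 10≤40).
P4: dominated by P2 (expected return 14.6≥6.7, volatility 11.5≤19.2, max drawdown 10≤22).
P5: dominated by P2 (expected return 14.6≥13.2, volatility 11.5≤20.3, max drawdown 10≤22).
P6: dominated by P2 (expected return 14.6≥8.2, volatility 11.5≤23.9, max drawdown 10≤40).
P7: not dominated.
P8: not dominated (best volatility).
P9: dominated by P2 (expected return 14.6≥11.5, volatility 11.5≤15.4, max drawdown 10≤19).
P10: not dominated.
P11: dominated by P2 (expected return 14.6≥12.1, volatility 11.5≤28.3, max drawdown 10≤28).

P1, P2, P7, P8, P10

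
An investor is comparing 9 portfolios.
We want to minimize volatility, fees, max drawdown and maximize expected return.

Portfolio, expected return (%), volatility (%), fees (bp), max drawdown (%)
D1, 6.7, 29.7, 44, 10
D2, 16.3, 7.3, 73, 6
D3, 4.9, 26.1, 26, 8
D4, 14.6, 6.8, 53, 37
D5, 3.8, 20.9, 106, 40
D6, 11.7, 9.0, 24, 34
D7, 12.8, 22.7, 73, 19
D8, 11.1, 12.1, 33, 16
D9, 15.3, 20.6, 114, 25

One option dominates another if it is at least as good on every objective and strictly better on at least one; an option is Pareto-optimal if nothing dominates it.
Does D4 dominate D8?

D4 vs D8: D4 is worse on fees (53 vs 33), so it does not dominate D8.

No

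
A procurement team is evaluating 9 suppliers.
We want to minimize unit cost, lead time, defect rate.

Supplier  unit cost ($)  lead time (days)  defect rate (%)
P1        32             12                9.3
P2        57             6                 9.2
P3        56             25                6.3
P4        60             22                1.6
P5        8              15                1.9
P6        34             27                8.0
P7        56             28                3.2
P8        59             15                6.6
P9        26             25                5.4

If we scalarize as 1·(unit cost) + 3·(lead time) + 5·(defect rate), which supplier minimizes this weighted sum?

P5

P1: 1·32 + 3·12 + 5·9.3 = 114.5
P2: 1·57 + 3·6 + 5·9.2 = 121.0
P3: 1·56 + 3·25 + 5·6.3 = 162.5
P4: 1·60 + 3·22 + 5·1.6 = 134.0
P5: 1·8 + 3·15 + 5·1.9 = 62.5
P6: 1·34 + 3·27 + 5·8.0 = 155.0
P7: 1·56 + 3·28 + 5·3.2 = 156.0
P8: 1·59 + 3·15 + 5·6.6 = 137.0
P9: 1·26 + 3·25 + 5·5.4 = 128.0
Lowest: P5 at 62.5.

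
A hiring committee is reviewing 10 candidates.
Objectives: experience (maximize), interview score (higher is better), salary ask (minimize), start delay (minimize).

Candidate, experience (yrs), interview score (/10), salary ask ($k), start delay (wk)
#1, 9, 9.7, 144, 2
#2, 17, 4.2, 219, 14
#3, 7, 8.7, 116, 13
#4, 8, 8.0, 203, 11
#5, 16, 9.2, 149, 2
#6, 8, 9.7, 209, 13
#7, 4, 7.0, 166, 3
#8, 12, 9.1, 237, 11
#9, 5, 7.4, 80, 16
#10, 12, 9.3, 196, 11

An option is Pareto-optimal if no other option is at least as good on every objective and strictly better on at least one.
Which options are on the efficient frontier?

#1, #2, #3, #5, #9, #10

#1: not dominated.
#2: not dominated (best experience).
#3: not dominated.
#4: dominated by #1 (experience 9≥8, interview score 9.7≥8.0, salary ask 144≤203, start delay 2≤11).
#5: not dominated.
#6: dominated by #1 (experience 9≥8, interview score 9.7≥9.7, salary ask 144≤209, start delay 2≤13).
#7: dominated by #1 (experience 9≥4, interview score 9.7≥7.0, salary ask 144≤166, start delay 2≤3).
#8: dominated by #5 (experience 16≥12, interview score 9.2≥9.1, salary ask 149≤237, start delay 2≤11).
#9: not dominated (best salary ask).
#10: not dominated.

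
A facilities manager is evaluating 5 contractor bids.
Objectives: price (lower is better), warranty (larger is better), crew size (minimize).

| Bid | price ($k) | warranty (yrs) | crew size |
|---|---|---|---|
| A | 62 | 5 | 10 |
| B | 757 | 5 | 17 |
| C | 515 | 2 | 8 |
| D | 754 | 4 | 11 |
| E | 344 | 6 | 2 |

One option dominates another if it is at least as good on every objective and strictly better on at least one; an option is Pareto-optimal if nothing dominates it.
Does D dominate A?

D vs A: D is worse on price (754 vs 62), so it does not dominate A.

No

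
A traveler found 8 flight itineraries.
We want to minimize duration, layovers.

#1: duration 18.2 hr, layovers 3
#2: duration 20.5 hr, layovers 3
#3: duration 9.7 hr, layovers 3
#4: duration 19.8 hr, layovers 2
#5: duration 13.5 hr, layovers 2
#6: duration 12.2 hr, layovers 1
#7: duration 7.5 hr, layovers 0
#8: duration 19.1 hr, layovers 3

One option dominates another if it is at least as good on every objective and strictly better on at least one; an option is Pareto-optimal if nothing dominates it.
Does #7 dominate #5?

#7 vs #5: duration 7.5≤13.5, layovers 0≤2 — #7 is at least as good on every objective with at least one strict improvement.

Yes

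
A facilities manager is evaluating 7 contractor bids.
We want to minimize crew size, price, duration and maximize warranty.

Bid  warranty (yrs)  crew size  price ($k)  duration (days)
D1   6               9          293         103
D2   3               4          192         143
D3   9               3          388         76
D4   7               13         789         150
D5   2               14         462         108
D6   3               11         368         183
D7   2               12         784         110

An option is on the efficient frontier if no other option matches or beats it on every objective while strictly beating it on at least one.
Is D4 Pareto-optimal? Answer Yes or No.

No

D3 vs D4: warranty 9≥7, crew size 3≤13, price 388≤789, duration 76≤150 — D3 is at least as good on every objective and strictly better on at least one, so D3 dominates D4.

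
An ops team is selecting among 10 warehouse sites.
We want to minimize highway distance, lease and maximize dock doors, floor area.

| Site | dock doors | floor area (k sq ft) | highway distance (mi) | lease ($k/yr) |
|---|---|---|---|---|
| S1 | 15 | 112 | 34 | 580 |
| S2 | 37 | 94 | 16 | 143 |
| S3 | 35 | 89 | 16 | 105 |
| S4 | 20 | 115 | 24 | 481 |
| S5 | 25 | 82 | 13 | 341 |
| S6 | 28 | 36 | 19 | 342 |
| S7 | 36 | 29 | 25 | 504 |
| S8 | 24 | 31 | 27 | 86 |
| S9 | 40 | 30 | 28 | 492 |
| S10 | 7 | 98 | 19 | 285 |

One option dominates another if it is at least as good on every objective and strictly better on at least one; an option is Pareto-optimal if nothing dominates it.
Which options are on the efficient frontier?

S2, S3, S4, S5, S8, S9, S10

S1: dominated by S4 (dock doors 20≥15, floor area 115≥112, highway distance 24≤34, lease 481≤580).
S2: not dominated.
S3: not dominated.
S4: not dominated (best floor area).
S5: not dominated (best highway distance).
S6: dominated by S2 (dock doors 37≥28, floor area 94≥36, highway distance 16≤19, lease 143≤342).
S7: dominated by S2 (dock doors 37≥36, floor area 94≥29, highway distance 16≤25, lease 143≤504).
S8: not dominated (best lease).
S9: not dominated (best dock doors).
S10: not dominated.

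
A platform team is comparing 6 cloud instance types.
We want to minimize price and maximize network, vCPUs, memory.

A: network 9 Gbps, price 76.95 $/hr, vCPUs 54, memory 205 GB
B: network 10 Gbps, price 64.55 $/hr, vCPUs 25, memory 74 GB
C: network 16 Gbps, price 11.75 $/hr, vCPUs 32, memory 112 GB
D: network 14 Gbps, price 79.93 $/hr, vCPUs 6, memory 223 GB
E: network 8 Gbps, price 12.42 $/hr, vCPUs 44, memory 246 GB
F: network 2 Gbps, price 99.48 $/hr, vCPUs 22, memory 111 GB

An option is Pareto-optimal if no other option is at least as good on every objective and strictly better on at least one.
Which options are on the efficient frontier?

A, C, D, E

A: not dominated (best vCPUs).
B: dominated by C (network 16≥10, price 11.75≤64.55, vCPUs 32≥25, memory 112≥74).
C: not dominated (best network).
D: not dominated.
E: not dominated (best memory).
F: dominated by A (network 9≥2, price 76.95≤99.48, vCPUs 54≥22, memory 205≥111).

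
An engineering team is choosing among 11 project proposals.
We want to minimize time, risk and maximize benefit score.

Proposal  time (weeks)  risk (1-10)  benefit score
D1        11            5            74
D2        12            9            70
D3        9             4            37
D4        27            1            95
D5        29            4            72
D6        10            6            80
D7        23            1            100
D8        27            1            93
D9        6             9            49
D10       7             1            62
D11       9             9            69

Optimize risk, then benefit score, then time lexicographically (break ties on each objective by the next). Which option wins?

First minimize risk: best is 1, kept {D4, D7, D8, D10}.
Then maximize benefit score: best is 100, kept {D7}.

D7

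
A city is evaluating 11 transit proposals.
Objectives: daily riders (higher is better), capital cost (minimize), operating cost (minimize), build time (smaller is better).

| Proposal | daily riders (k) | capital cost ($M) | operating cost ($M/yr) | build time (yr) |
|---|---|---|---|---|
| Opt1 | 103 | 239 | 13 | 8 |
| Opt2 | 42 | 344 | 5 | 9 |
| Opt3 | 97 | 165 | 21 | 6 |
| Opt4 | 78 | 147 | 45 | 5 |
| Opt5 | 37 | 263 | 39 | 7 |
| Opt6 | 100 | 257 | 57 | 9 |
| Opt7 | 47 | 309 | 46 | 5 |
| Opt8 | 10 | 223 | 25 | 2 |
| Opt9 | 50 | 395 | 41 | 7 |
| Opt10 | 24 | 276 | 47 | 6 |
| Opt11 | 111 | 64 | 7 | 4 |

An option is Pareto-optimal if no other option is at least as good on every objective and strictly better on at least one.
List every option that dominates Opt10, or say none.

Opt3: daily riders 97≥24, capital cost 165≤276, operating cost 21≤47, build time 6≤6 — dominates Opt10.
Opt4: daily riders 78≥24, capital cost 147≤276, operating cost 45≤47, build time 5≤6 — dominates Opt10.
Opt11: daily riders 111≥24, capital cost 64≤276, operating cost 7≤47, build time 4≤6 — dominates Opt10.
Others (Opt1, Opt2, Opt5, Opt6, Opt7, Opt8, Opt9) are each worse than Opt10 on at least one objective.

Opt3, Opt4, Opt11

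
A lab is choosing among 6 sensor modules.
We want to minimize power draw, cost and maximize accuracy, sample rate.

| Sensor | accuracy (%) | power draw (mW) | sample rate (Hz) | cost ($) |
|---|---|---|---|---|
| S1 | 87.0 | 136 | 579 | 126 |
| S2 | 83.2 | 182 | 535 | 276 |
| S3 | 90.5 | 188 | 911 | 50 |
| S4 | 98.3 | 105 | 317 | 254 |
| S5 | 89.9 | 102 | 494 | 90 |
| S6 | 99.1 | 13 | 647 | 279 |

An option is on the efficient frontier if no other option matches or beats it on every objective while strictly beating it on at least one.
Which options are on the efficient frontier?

S1, S3, S4, S5, S6

S1: not dominated.
S2: dominated by S1 (accuracy 87.0≥83.2, power draw 136≤182, sample rate 579≥535, cost 126≤276).
S3: not dominated (best sample rate).
S4: not dominated.
S5: not dominated.
S6: not dominated (best accuracy).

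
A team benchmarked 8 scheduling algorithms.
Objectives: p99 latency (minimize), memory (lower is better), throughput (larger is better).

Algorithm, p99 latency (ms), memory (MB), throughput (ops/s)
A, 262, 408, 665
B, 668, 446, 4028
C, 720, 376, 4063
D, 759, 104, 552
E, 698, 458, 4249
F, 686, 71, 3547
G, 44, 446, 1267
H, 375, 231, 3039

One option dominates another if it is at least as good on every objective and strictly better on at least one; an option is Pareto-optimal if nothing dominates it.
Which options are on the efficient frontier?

A: not dominated.
B: not dominated.
C: not dominated.
D: dominated by F (p99 latency 686≤759, memory 71≤104, throughput 3547≥552).
E: not dominated (best throughput).
F: not dominated (best memory).
G: not dominated (best p99 latency).
H: not dominated.

A, B, C, E, F, G, H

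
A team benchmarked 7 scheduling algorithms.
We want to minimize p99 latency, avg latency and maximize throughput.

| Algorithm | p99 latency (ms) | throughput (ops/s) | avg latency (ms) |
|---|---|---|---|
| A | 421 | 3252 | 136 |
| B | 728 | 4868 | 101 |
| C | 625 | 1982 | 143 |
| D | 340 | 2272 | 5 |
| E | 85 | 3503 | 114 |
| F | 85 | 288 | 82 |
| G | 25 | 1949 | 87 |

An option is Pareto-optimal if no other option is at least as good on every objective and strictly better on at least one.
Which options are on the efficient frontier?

A: dominated by E (p99 latency 85≤421, throughput 3503≥3252, avg latency 114≤136).
B: not dominated (best throughput).
C: dominated by A (p99 latency 421≤625, throughput 3252≥1982, avg latency 136≤143).
D: not dominated (best avg latency).
E: not dominated.
F: not dominated.
G: not dominated (best p99 latency).

B, D, E, F, G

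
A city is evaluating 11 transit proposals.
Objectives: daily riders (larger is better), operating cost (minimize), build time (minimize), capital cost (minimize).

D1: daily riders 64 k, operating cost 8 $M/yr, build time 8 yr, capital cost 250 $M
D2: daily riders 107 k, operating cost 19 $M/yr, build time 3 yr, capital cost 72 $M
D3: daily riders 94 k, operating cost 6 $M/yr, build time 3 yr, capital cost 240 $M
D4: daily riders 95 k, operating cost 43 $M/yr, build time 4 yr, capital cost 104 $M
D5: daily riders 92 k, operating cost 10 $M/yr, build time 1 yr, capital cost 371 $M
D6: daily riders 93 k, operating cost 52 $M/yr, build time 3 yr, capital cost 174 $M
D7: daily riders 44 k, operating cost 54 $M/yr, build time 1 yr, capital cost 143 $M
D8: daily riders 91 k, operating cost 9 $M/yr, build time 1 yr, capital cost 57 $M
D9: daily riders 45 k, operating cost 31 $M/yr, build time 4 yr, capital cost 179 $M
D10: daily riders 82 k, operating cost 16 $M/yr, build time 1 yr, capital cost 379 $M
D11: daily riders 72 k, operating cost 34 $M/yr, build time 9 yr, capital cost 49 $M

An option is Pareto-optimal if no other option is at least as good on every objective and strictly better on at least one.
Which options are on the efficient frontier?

D2, D3, D5, D8, D11

D1: dominated by D3 (daily riders 94≥64, operating cost 6≤8, build time 3≤8, capital cost 240≤250).
D2: not dominated (best daily riders).
D3: not dominated (best operating cost).
D4: dominated by D2 (daily riders 107≥95, operating cost 19≤43, build time 3≤4, capital cost 72≤104).
D5: not dominated.
D6: dominated by D2 (daily riders 107≥93, operating cost 19≤52, build time 3≤3, capital cost 72≤174).
D7: dominated by D8 (daily riders 91≥44, operating cost 9≤54, build time 1≤1, capital cost 57≤143).
D8: not dominated.
D9: dominated by D2 (daily riders 107≥45, operating cost 19≤31, build time 3≤4, capital cost 72≤179).
D10: dominated by D5 (daily riders 92≥82, operating cost 10≤16, build time 1≤1, capital cost 371≤379).
D11: not dominated (best capital cost).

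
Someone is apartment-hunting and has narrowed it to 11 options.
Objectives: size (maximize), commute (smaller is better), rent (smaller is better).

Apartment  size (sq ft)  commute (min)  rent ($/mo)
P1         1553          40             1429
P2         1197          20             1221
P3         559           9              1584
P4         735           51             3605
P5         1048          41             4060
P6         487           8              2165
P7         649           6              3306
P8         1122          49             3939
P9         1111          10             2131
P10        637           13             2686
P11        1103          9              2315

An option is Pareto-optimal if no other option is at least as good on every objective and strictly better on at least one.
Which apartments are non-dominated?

P1, P2, P3, P6, P7, P9, P11

P1: not dominated (best size).
P2: not dominated (best rent).
P3: not dominated.
P4: dominated by P1 (size 1553≥735, commute 40≤51, rent 1429≤3605).
P5: dominated by P1 (size 1553≥1048, commute 40≤41, rent 1429≤4060).
P6: not dominated.
P7: not dominated (best commute).
P8: dominated by P1 (size 1553≥1122, commute 40≤49, rent 1429≤3939).
P9: not dominated.
P10: dominated by P9 (size 1111≥637, commute 10≤13, rent 2131≤2686).
P11: not dominated.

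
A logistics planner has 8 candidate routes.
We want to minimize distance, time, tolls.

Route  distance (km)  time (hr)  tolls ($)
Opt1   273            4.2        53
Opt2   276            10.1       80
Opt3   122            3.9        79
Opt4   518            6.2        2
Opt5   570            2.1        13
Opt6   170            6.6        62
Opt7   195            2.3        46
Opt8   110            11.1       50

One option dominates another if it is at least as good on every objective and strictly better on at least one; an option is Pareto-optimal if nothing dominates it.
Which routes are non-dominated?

Opt3, Opt4, Opt5, Opt6, Opt7, Opt8

Opt1: dominated by Opt7 (distance 195≤273, time 2.3≤4.2, tolls 46≤53).
Opt2: dominated by Opt1 (distance 273≤276, time 4.2≤10.1, tolls 53≤80).
Opt3: not dominated.
Opt4: not dominated (best tolls).
Opt5: not dominated (best time).
Opt6: not dominated.
Opt7: not dominated.
Opt8: not dominated (best distance).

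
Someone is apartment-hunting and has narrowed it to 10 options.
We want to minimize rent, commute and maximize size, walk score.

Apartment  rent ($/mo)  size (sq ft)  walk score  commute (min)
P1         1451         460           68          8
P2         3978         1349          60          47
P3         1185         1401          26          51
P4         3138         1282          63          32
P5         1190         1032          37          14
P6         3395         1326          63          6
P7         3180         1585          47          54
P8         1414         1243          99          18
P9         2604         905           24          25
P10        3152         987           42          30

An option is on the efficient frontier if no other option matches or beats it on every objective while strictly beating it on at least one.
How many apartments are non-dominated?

P1: not dominated.
P2: not dominated.
P3: not dominated (best rent).
P4: not dominated.
P5: not dominated.
P6: not dominated (best commute).
P7: not dominated (best size).
P8: not dominated (best walk score).
P9: dominated by P5 (rent 1190≤2604, size 1032≥905, walk score 37≥24, commute 14≤25).
P10: dominated by P8 (rent 1414≤3152, size 1243≥987, walk score 99≥42, commute 18≤30).
Pareto-optimal: P1, P2, P3, P4, P5, P6, P7, P8 → 8.

8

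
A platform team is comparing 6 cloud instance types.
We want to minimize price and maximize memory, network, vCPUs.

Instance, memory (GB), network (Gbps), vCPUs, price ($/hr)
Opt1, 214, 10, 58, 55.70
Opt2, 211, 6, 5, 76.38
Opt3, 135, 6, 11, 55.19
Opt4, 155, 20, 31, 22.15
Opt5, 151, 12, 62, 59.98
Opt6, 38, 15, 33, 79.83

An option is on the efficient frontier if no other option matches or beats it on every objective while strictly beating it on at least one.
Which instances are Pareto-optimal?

Opt1, Opt4, Opt5, Opt6

Opt1: not dominated (best memory).
Opt2: dominated by Opt1 (memory 214≥211, network 10≥6, vCPUs 58≥5, price 55.70≤76.38).
Opt3: dominated by Opt4 (memory 155≥135, network 20≥6, vCPUs 31≥11, price 22.15≤55.19).
Opt4: not dominated (best network).
Opt5: not dominated (best vCPUs).
Opt6: not dominated.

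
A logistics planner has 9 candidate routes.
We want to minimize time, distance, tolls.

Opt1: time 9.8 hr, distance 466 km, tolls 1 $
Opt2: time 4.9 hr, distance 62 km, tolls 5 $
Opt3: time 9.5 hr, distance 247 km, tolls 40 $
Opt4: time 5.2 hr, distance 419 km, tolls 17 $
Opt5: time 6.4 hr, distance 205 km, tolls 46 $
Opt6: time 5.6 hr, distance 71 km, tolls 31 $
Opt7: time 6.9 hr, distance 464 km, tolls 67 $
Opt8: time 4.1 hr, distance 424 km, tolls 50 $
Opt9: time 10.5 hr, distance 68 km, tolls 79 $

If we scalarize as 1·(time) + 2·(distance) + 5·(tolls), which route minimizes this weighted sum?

Opt2

Opt1: 1·9.8 + 2·466 + 5·1 = 946.8
Opt2: 1·4.9 + 2·62 + 5·5 = 153.9
Opt3: 1·9.5 + 2·247 + 5·40 = 703.5
Opt4: 1·5.2 + 2·419 + 5·17 = 928.2
Opt5: 1·6.4 + 2·205 + 5·46 = 646.4
Opt6: 1·5.6 + 2·71 + 5·31 = 302.6
Opt7: 1·6.9 + 2·464 + 5·67 = 1269.9
Opt8: 1·4.1 + 2·424 + 5·50 = 1102.1
Opt9: 1·10.5 + 2·68 + 5·79 = 541.5
Lowest: Opt2 at 153.9.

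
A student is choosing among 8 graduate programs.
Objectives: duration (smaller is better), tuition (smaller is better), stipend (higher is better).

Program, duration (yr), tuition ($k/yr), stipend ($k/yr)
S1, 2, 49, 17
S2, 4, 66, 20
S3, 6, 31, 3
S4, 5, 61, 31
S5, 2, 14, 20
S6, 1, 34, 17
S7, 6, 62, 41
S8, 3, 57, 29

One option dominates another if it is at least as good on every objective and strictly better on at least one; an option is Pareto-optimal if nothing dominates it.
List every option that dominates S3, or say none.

S5: duration 2≤6, tuition 14≤31, stipend 20≥3 — dominates S3.
Others (S1, S2, S4, S6, S7, S8) are each worse than S3 on at least one objective.

S5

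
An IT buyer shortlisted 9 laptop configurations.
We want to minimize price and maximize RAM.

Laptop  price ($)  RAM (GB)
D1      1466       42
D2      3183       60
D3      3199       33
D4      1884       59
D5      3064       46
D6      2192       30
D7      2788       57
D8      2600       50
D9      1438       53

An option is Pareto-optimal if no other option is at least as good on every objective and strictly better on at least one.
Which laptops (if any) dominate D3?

D1, D2, D4, D5, D7, D8, D9

D1: price 1466≤3199, RAM 42≥33 — dominates D3.
D2: price 3183≤3199, RAM 60≥33 — dominates D3.
D4: price 1884≤3199, RAM 59≥33 — dominates D3.
D5: price 3064≤3199, RAM 46≥33 — dominates D3.
D7: price 2788≤3199, RAM 57≥33 — dominates D3.
D8: price 2600≤3199, RAM 50≥33 — dominates D3.
D9: price 1438≤3199, RAM 53≥33 — dominates D3.
Others (D6) are each worse than D3 on at least one objective.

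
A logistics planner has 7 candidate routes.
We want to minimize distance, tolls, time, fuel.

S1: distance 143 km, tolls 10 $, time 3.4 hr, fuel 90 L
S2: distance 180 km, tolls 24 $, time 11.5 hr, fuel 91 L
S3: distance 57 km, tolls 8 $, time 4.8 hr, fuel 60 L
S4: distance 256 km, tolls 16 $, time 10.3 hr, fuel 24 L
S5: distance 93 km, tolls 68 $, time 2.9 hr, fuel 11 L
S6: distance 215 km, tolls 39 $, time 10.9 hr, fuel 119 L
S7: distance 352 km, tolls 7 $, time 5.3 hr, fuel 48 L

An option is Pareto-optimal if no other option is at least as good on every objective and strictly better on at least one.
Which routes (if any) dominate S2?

S1: distance 143≤180, tolls 10≤24, time 3.4≤11.5, fuel 90≤91 — dominates S2.
S3: distance 57≤180, tolls 8≤24, time 4.8≤11.5, fuel 60≤91 — dominates S2.
Others (S4, S5, S6, S7) are each worse than S2 on at least one objective.

S1, S3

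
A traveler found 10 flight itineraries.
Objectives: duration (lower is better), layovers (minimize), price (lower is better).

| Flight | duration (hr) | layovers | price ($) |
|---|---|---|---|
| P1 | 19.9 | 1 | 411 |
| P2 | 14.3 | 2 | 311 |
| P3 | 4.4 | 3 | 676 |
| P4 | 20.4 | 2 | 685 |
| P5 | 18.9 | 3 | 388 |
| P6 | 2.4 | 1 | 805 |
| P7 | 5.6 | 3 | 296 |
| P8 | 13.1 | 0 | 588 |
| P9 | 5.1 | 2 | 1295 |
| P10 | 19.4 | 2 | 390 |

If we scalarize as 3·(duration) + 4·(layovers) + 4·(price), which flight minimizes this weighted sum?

P1: 3·19.9 + 4·1 + 4·411 = 1707.7
P2: 3·14.3 + 4·2 + 4·311 = 1294.9
P3: 3·4.4 + 4·3 + 4·676 = 2729.2
P4: 3·20.4 + 4·2 + 4·685 = 2809.2
P5: 3·18.9 + 4·3 + 4·388 = 1620.7
P6: 3·2.4 + 4·1 + 4·805 = 3231.2
P7: 3·5.6 + 4·3 + 4·296 = 1212.8
P8: 3·13.1 + 4·0 + 4·588 = 2391.3
P9: 3·5.1 + 4·2 + 4·1295 = 5203.3
P10: 3·19.4 + 4·2 + 4·390 = 1626.2
Lowest: P7 at 1212.8.

P7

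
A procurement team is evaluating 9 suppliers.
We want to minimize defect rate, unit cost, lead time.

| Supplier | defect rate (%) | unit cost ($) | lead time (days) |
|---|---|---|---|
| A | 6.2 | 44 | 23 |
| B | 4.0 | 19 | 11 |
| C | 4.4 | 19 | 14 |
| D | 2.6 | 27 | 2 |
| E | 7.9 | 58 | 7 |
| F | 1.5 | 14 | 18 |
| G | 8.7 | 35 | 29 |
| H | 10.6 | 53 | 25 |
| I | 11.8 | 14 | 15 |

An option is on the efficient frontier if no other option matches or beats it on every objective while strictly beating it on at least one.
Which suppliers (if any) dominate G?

B: defect rate 4.0≤8.7, unit cost 19≤35, lead time 11≤29 — dominates G.
C: defect rate 4.4≤8.7, unit cost 19≤35, lead time 14≤29 — dominates G.
D: defect rate 2.6≤8.7, unit cost 27≤35, lead time 2≤29 — dominates G.
F: defect rate 1.5≤8.7, unit cost 14≤35, lead time 18≤29 — dominates G.
Others (A, E, H, I) are each worse than G on at least one objective.

B, C, D, F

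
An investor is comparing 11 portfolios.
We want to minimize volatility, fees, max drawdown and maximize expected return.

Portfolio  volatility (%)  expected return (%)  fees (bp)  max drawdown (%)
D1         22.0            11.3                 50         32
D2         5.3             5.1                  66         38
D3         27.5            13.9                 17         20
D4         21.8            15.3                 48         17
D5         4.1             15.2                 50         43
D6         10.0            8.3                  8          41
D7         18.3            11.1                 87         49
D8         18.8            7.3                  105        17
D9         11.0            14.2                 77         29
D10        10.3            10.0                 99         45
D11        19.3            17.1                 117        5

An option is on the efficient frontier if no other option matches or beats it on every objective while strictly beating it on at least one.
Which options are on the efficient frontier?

D1: dominated by D4 (volatility 21.8≤22.0, expected return 15.3≥11.3, fees 48≤50, max drawdown 17≤32).
D2: not dominated.
D3: not dominated.
D4: not dominated.
D5: not dominated (best volatility).
D6: not dominated (best fees).
D7: dominated by D5 (volatility 4.1≤18.3, expected return 15.2≥11.1, fees 50≤87, max drawdown 43≤49).
D8: not dominated.
D9: not dominated.
D10: dominated by D5 (volatility 4.1≤10.3, expected return 15.2≥10.0, fees 50≤99, max drawdown 43≤45).
D11: not dominated (best expected return).

D2, D3, D4, D5, D6, D8, D9, D11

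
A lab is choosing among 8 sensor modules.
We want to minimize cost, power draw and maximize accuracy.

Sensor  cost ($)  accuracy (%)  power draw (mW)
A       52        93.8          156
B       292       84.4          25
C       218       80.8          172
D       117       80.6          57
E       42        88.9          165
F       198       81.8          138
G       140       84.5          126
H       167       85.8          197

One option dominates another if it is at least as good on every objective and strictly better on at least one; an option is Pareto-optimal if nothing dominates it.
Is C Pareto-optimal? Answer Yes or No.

No

A vs C: cost 52≤218, accuracy 93.8≥80.8, power draw 156≤172 — A is at least as good on every objective and strictly better on at least one, so A dominates C.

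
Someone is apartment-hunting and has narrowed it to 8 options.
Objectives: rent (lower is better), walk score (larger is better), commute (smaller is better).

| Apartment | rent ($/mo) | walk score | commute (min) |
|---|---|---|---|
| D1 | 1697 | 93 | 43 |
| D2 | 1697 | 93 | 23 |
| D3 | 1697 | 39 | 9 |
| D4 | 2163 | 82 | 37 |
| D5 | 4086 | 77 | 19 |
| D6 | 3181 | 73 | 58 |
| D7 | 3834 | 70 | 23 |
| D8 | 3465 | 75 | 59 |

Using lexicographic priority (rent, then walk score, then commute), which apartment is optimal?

D2

First minimize rent: best is 1697, kept {D1, D2, D3}.
Then maximize walk score: best is 93, kept {D1, D2}.
Then minimize commute: best is 23, kept {D2}.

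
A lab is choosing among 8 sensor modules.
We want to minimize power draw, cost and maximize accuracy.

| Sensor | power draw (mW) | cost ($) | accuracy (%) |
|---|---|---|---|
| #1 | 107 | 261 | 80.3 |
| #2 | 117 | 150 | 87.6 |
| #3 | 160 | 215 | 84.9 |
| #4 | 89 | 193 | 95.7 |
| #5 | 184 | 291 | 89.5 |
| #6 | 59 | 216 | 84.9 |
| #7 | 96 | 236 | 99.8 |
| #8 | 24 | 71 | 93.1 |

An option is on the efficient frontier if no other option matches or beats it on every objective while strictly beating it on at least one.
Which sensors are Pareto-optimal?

#4, #7, #8

#1: dominated by #4 (power draw 89≤107, cost 193≤261, accuracy 95.7≥80.3).
#2: dominated by #8 (power draw 24≤117, cost 71≤150, accuracy 93.1≥87.6).
#3: dominated by #2 (power draw 117≤160, cost 150≤215, accuracy 87.6≥84.9).
#4: not dominated.
#5: dominated by #4 (power draw 89≤184, cost 193≤291, accuracy 95.7≥89.5).
#6: dominated by #8 (power draw 24≤59, cost 71≤216, accuracy 93.1≥84.9).
#7: not dominated (best accuracy).
#8: not dominated (best power draw).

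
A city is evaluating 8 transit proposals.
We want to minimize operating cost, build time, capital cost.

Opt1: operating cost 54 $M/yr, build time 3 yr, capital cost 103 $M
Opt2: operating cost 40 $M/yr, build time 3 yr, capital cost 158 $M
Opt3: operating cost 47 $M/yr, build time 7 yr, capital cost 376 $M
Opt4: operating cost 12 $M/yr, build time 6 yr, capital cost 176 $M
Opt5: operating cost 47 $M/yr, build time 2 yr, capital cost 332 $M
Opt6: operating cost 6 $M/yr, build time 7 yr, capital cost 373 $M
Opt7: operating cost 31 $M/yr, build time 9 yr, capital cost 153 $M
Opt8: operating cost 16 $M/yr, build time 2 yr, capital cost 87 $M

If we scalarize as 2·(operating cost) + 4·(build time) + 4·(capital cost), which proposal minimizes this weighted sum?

Opt8

Opt1: 2·54 + 4·3 + 4·103 = 532
Opt2: 2·40 + 4·3 + 4·158 = 724
Opt3: 2·47 + 4·7 + 4·376 = 1626
Opt4: 2·12 + 4·6 + 4·176 = 752
Opt5: 2·47 + 4·2 + 4·332 = 1430
Opt6: 2·6 + 4·7 + 4·373 = 1532
Opt7: 2·31 + 4·9 + 4·153 = 710
Opt8: 2·16 + 4·2 + 4·87 = 388
Lowest: Opt8 at 388.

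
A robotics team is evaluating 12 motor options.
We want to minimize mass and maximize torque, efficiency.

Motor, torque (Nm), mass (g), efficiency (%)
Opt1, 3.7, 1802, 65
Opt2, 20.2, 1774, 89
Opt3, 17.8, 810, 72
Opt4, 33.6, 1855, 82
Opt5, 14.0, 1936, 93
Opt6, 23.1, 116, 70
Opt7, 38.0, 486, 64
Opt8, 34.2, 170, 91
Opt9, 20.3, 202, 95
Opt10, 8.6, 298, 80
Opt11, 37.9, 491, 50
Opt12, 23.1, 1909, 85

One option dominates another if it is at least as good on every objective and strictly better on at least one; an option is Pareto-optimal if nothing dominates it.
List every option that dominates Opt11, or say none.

Opt7: torque 38.0≥37.9, mass 486≤491, efficiency 64≥50 — dominates Opt11.
Others (Opt1, Opt2, Opt3, Opt4, Opt5, Opt6, Opt8, Opt9, Opt10, Opt12) are each worse than Opt11 on at least one objective.

Opt7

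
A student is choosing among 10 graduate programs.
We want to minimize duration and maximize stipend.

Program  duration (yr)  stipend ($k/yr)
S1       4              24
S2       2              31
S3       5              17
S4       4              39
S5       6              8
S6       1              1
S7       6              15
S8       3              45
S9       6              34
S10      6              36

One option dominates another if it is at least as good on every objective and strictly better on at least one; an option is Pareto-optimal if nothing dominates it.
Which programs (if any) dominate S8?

none

S1: worse on duration (4 vs 3).
S2: worse on stipend (31 vs 45).
S3: worse on duration (5 vs 3).
S4: worse on duration (4 vs 3).
S5: worse on duration (6 vs 3).
S6: worse on stipend (1 vs 45).
S7: worse on duration (6 vs 3).
S9: worse on duration (6 vs 3).
S10: worse on duration (6 vs 3).
No option dominates S8.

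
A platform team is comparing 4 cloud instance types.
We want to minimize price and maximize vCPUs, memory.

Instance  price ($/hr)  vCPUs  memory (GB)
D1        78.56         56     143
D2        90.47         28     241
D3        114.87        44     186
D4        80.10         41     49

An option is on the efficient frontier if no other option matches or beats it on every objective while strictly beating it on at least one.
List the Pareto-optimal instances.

D1: not dominated (best price).
D2: not dominated (best memory).
D3: not dominated.
D4: dominated by D1 (price 78.56≤80.10, vCPUs 56≥41, memory 143≥49).

D1, D2, D3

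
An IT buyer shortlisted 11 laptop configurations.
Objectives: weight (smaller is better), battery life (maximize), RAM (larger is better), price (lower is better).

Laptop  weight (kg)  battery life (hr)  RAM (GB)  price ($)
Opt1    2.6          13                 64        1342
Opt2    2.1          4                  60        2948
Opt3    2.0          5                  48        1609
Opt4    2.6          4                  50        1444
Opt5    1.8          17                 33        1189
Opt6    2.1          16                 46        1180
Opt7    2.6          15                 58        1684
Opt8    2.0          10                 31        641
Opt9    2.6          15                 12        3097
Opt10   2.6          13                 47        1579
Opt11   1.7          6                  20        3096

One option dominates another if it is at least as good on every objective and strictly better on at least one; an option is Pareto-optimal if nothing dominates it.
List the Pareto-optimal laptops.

Opt1, Opt2, Opt3, Opt5, Opt6, Opt7, Opt8, Opt11

Opt1: not dominated (best RAM).
Opt2: not dominated.
Opt3: not dominated.
Opt4: dominated by Opt1 (weight 2.6≤2.6, battery life 13≥4, RAM 64≥50, price 1342≤1444).
Opt5: not dominated (best battery life).
Opt6: not dominated.
Opt7: not dominated.
Opt8: not dominated (best price).
Opt9: dominated by Opt5 (weight 1.8≤2.6, battery life 17≥15, RAM 33≥12, price 1189≤3097).
Opt10: dominated by Opt1 (weight 2.6≤2.6, battery life 13≥13, RAM 64≥47, price 1342≤1579).
Opt11: not dominated (best weight).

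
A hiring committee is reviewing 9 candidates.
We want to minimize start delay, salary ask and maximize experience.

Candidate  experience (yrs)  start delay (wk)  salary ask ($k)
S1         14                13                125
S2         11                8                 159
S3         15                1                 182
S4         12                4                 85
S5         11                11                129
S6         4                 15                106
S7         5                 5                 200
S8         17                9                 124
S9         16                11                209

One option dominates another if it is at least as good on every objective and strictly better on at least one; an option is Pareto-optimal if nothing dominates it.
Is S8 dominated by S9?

S9 vs S8: S9 is worse on experience (16 vs 17), so it does not dominate S8.

No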